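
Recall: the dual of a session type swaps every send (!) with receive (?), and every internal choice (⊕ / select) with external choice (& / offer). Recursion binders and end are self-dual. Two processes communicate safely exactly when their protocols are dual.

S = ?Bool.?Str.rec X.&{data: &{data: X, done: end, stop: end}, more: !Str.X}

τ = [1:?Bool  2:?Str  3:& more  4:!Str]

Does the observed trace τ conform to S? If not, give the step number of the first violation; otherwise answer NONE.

NONE

step 1: ?Bool  ✓  residual = ?Str.rec X.…
step 2: ?Str  ✓  residual = rec X.…
step 3: & more  ✓  residual = !Str.rec X.…
step 4: !Str  ✓  residual = rec X.…
all 4 steps conform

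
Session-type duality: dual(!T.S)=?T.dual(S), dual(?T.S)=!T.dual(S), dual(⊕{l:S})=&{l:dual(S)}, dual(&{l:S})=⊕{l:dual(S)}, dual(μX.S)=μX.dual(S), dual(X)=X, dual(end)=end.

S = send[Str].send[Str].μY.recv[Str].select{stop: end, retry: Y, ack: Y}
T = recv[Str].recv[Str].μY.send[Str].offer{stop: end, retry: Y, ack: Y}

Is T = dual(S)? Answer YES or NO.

send[Str] vs recv[Str]  ✓
  send[Str] vs recv[Str]  ✓
    μY vs μY  ✓ (rec unchanged)
      recv[Str] vs send[Str]  ✓
        select{stop,retry,ack} vs offer{stop,retry,ack}  ✓ same labels
          case stop:
            end vs end  ✓
          case retry:
            Y vs Y  ✓
          case ack:
            Y vs Y  ✓

YES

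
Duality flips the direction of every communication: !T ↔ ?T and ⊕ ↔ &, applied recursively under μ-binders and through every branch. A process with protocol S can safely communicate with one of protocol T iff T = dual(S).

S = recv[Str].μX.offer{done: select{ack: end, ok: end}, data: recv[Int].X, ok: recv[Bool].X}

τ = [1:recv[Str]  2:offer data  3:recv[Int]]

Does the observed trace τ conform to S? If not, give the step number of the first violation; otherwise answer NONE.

NONE

step 1: recv[Str]  ok  residual = μX.…
step 2: offer data  ok  residual = recv[Int].μX.…
step 3: recv[Int]  ok  residual = μX.…
all 3 steps conform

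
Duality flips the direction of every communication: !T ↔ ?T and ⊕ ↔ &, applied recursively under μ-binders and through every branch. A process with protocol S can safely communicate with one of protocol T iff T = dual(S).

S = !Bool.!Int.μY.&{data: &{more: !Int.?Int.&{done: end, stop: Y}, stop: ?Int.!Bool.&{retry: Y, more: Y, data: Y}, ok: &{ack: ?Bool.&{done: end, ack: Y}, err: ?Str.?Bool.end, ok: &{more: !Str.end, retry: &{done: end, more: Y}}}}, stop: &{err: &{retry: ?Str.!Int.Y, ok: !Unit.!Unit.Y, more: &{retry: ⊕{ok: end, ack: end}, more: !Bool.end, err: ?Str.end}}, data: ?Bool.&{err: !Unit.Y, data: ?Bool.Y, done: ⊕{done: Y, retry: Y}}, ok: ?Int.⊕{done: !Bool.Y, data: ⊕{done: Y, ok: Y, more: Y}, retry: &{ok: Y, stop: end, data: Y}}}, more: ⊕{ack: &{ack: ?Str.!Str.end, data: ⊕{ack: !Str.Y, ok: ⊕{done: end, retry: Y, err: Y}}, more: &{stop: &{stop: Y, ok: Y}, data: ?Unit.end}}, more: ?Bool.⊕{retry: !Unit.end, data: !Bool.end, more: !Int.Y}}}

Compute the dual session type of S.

!Bool ↦ ?Bool
  !Int ↦ ?Int
    μY ↦ μY  (μ self-dual)
      &{data,stop,more} ↦ ⊕{data,stop,more}  (external→internal)
        • data:
          &{more,stop,ok} ↦ ⊕{more,stop,ok}  (external→internal)
            • more:
              !Int ↦ ?Int
                ?Int ↦ !Int
                  &{done,stop} ↦ ⊕{done,stop}  (external→internal)
                    • done:
                      dual(end) = end
                    • stop:
                      dual(Y) = Y
            • stop:
              ?Int ↦ !Int
                !Bool ↦ ?Bool
                  &{retry,more,data} ↦ ⊕{retry,more,data}  (external→internal)
                    • retry:
                      dual(Y) = Y
                    • more:
                      dual(Y) = Y
                    • data:
                      dual(Y) = Y
            • ok:
              &{ack,err,ok} ↦ ⊕{ack,err,ok}  (external→internal)
                • ack:
                  ?Bool ↦ !Bool
                    &{done,ack} ↦ ⊕{done,ack}  (external→internal)
                      • done:
                        dual(end) = end
                      • ack:
                        dual(Y) = Y
                • err:
                  ?Str ↦ !Str
                    ?Bool ↦ !Bool
                      dual(end) = end
                • ok:
                  &{more,retry} ↦ ⊕{more,retry}  (external→internal)
                    • more:
                      !Str ↦ ?Str
                        dual(end) = end
                    • retry:
                      &{done,more} ↦ ⊕{done,more}  (external→internal)
                        • done:
                          dual(end) = end
                        • more:
                          dual(Y) = Y
        • stop:
          &{err,data,ok} ↦ ⊕{err,data,ok}  (external→internal)
            • err:
              &{retry,ok,more} ↦ ⊕{retry,ok,more}  (external→internal)
                • retry:
                  ?Str ↦ !Str
                    !Int ↦ ?Int
                      dual(Y) = Y
                • ok:
                  !Unit ↦ ?Unit
                    !Unit ↦ ?Unit
                      dual(Y) = Y
                • more:
                  &{retry,more,err} ↦ ⊕{retry,more,err}  (external→internal)
                    • retry:
                      ⊕{ok,ack} ↦ &{ok,ack}  (internal→external)
                        • ok:
                          dual(end) = end
                        • ack:
                          dual(end) = end
                    • more:
                      !Bool ↦ ?Bool
                        dual(end) = end
                    • err:
                      ?Str ↦ !Str
                        dual(end) = end
            • data:
              ?Bool ↦ !Bool
                &{err,data,done} ↦ ⊕{err,data,done}  (external→internal)
                  • err:
                    !Unit ↦ ?Unit
                      dual(Y) = Y
                  • data:
                    ?Bool ↦ !Bool
                      dual(Y) = Y
                  • done:
                    ⊕{done,retry} ↦ &{done,retry}  (internal→external)
                      • done:
                        dual(Y) = Y
                      • retry:
                        dual(Y) = Y
            • ok:
              ?Int ↦ !Int
                ⊕{done,data,retry} ↦ &{done,data,retry}  (internal→external)
                  • done:
                    !Bool ↦ ?Bool
                      dual(Y) = Y
                  • data:
                    ⊕{done,ok,more} ↦ &{done,ok,more}  (internal→external)
                      • done:
                        dual(Y) = Y
                      • ok:
                        dual(Y) = Y
                      • more:
                        dual(Y) = Y
                  • retry:
                    &{ok,stop,data} ↦ ⊕{ok,stop,data}  (external→internal)
                      • ok:
                        dual(Y) = Y
                      • stop:
                        dual(end) = end
                      • data:
                        dual(Y) = Y
        • more:
          ⊕{ack,more} ↦ &{ack,more}  (internal→external)
            • ack:
              &{ack,data,more} ↦ ⊕{ack,data,more}  (external→internal)
                • ack:
                  ?Str ↦ !Str
                    !Str ↦ ?Str
                      dual(end) = end
                • data:
                  ⊕{ack,ok} ↦ &{ack,ok}  (internal→external)
                    • ack:
                      !Str ↦ ?Str
                        dual(Y) = Y
                    • ok:
                      ⊕{done,retry,err} ↦ &{done,retry,err}  (internal→external)
                        • done:
                          dual(end) = end
                        • retry:
                          dual(Y) = Y
                        • err:
                          dual(Y) = Y
                • more:
                  &{stop,data} ↦ ⊕{stop,data}  (external→internal)
                    • stop:
                      &{stop,ok} ↦ ⊕{stop,ok}  (external→internal)
                        • stop:
                          dual(Y) = Y
                        • ok:
                          dual(Y) = Y
                    • data:
                      ?Unit ↦ !Unit
                        dual(end) = end
            • more:
              ?Bool ↦ !Bool
                ⊕{retry,data,more} ↦ &{retry,data,more}  (internal→external)
                  • retry:
                    !Unit ↦ ?Unit
                      dual(end) = end
                  • data:
                    !Bool ↦ ?Bool
                      dual(end) = end
                  • more:
                    !Int ↦ ?Int
                      dual(Y) = Y

?Bool.?Int.μY.⊕{data: ⊕{more: ?Int.!Int.⊕{done: end, stop: Y}, stop: !Int.?Bool.⊕{retry: Y, more: Y, data: Y}, ok: ⊕{ack: !Bool.⊕{done: end, ack: Y}, err: !Str.!Bool.end, ok: ⊕{more: ?Str.end, retry: ⊕{done: end, more: Y}}}}, stop: ⊕{err: ⊕{retry: !Str.?Int.Y, ok: ?Unit.?Unit.Y, more: ⊕{retry: &{ok: end, ack: end}, more: ?Bool.end, err: !Str.end}}, data: !Bool.⊕{err: ?Unit.Y, data: !Bool.Y, done: &{done: Y, retry: Y}}, ok: !Int.&{done: ?Bool.Y, data: &{done: Y, ok: Y, more: Y}, retry: ⊕{ok: Y, stop: end, data: Y}}}, more: &{ack: ⊕{ack: !Str.?Str.end, data: &{ack: ?Str.Y, ok: &{done: end, retry: Y, err: Y}}, more: ⊕{stop: ⊕{stop: Y, ok: Y}, data: !Unit.end}}, more: !Bool.&{retry: ?Unit.end, data: ?Bool.end, more: ?Int.Y}}}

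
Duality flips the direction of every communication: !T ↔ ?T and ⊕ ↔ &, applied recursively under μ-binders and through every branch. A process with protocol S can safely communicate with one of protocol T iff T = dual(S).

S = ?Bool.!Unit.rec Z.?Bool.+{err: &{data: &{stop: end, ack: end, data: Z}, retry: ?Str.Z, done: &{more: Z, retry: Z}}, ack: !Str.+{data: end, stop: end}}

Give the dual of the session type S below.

?Bool = !Bool
  !Unit = ?Unit
    rec Z = rec Z  (rec unchanged)
      ?Bool = !Bool
        +{err,ack} = &{err,ack}  (select→offer)
          case err:
            &{data,retry,done} = +{data,retry,done}  (offer→select)
              case data:
                &{stop,ack,data} = +{stop,ack,data}  (offer→select)
                  case stop:
                    dual(end) = end
                  case ack:
                    dual(end) = end
                  case data:
                    dual(Z) = Z
              case retry:
                ?Str = !Str
                  dual(Z) = Z
              case done:
                &{more,retry} = +{more,retry}  (offer→select)
                  case more:
                    dual(Z) = Z
                  case retry:
                    dual(Z) = Z
          case ack:
            !Str = ?Str
              +{data,stop} = &{data,stop}  (select→offer)
                case data:
                  dual(end) = end
                case stop:
                  dual(end) = end

!Bool.?Unit.rec Z.!Bool.&{err: +{data: +{stop: end, ack: end, data: Z}, retry: !Str.Z, done: +{more: Z, retry: Z}}, ack: ?Str.&{data: end, stop: end}}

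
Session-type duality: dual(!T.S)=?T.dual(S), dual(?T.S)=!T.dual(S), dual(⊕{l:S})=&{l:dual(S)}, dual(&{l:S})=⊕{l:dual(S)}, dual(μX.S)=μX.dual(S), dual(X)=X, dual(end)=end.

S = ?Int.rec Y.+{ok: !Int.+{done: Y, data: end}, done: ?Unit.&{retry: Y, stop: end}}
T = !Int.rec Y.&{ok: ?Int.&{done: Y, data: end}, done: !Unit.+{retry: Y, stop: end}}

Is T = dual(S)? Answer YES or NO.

?Int vs !Int  ✓
  rec Y vs rec Y  ✓ (μ self-dual)
    +{ok,done} vs &{ok,done}  ✓ label sets agree
      case ok:
        !Int vs ?Int  ✓
          +{done,data} vs &{done,data}  ✓ label sets agree
            case done:
              Y vs Y  ✓
            case data:
              end vs end  ✓
      case done:
        ?Unit vs !Unit  ✓
          &{retry,stop} vs +{retry,stop}  ✓ label sets agree
            case retry:
              Y vs Y  ✓
            case stop:
              end vs end  ✓

YES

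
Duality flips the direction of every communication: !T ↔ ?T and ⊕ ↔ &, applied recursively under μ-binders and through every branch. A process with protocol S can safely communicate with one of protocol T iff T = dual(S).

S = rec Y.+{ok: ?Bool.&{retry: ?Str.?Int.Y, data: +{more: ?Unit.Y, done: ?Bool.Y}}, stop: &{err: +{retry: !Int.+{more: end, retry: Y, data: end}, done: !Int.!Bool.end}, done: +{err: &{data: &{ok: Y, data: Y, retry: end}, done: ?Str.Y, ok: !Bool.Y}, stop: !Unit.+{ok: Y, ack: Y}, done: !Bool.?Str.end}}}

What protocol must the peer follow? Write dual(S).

rec Y = rec Y  (μ self-dual)
  +{ok,stop} = &{ok,stop}  (select→offer)
    [ok]
      ?Bool = !Bool
        &{retry,data} = +{retry,data}  (&→⊕)
          [retry]
            ?Str = !Str
              ?Int = !Int
                Y ↦ Y
          [data]
            +{more,done} = &{more,done}  (select→offer)
              [more]
                ?Unit = !Unit
                  Y ↦ Y
              [done]
                ?Bool = !Bool
                  Y ↦ Y
    [stop]
      &{err,done} = +{err,done}  (&→⊕)
        [err]
          +{retry,done} = &{retry,done}  (select→offer)
            [retry]
              !Int = ?Int
                +{more,retry,data} = &{more,retry,data}  (select→offer)
                  [more]
                    end ↦ end
                  [retry]
                    Y ↦ Y
                  [data]
                    end ↦ end
            [done]
              !Int = ?Int
                !Bool = ?Bool
                  end ↦ end
        [done]
          +{err,stop,done} = &{err,stop,done}  (select→offer)
            [err]
              &{data,done,ok} = +{data,done,ok}  (&→⊕)
                [data]
                  &{ok,data,retry} = +{ok,data,retry}  (&→⊕)
                    [ok]
                      Y ↦ Y
                    [data]
                      Y ↦ Y
                    [retry]
                      end ↦ end
                [done]
                  ?Str = !Str
                    Y ↦ Y
                [ok]
                  !Bool = ?Bool
                    Y ↦ Y
            [stop]
              !Unit = ?Unit
                +{ok,ack} = &{ok,ack}  (select→offer)
                  [ok]
                    Y ↦ Y
                  [ack]
                    Y ↦ Y
            [done]
              !Bool = ?Bool
                ?Str = !Str
                  end ↦ end

rec Y.&{ok: !Bool.+{retry: !Str.!Int.Y, data: &{more: !Unit.Y, done: !Bool.Y}}, stop: +{err: &{retry: ?Int.&{more: end, retry: Y, data: end}, done: ?Int.?Bool.end}, done: &{err: +{data: +{ok: Y, data: Y, retry: end}, done: !Str.Y, ok: ?Bool.Y}, stop: ?Unit.&{ok: Y, ack: Y}, done: ?Bool.!Str.end}}}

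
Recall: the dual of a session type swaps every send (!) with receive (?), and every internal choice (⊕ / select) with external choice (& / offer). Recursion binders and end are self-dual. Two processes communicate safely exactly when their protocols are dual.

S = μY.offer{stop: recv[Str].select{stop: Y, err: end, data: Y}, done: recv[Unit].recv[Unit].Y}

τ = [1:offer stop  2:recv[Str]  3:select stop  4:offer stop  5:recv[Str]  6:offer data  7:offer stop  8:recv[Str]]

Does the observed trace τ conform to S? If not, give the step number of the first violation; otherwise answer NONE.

6

@1 offer stop  ok  cont: recv[Str].select{stop: μY.…, err: end, data: μY.…}
@2 recv[Str]  ok  cont: select{stop: μY.…, err: end, data: μY.…}
@3 select stop  ok  cont: μY.…
@4 offer stop  ok  cont: recv[Str].select{stop: μY.…, err: end, data: μY.…}
@5 recv[Str]  ok  cont: select{stop: μY.…, err: end, data: μY.…}
@6 got offer data, protocol expects select stop or select err or select data  ✗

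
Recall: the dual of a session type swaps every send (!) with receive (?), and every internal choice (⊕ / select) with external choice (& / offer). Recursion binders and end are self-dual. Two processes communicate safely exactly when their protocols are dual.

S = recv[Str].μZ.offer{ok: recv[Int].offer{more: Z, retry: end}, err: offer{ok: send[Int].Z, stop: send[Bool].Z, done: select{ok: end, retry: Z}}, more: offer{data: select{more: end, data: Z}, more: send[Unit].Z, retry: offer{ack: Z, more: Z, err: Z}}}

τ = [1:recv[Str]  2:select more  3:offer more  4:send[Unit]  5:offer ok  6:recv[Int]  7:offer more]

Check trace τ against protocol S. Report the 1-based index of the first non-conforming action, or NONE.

2

[1] recv[Str]  ✓  now at μZ.…
[2] got select more, protocol expects offer ok or offer err or offer more  ✗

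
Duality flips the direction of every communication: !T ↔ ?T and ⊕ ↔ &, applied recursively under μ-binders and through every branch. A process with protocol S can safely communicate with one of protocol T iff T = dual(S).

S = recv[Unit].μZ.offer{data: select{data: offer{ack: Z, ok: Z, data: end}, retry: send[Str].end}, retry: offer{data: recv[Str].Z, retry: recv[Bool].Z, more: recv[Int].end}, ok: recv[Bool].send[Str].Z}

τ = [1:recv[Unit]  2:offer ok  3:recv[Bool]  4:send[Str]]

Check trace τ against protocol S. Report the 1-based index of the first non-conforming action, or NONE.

NONE

step 1: recv[Unit]  ok  residual = μZ.…
step 2: offer ok  ok  residual = recv[Bool].send[Str].μZ.…
step 3: recv[Bool]  ok  residual = send[Str].μZ.…
step 4: send[Str]  ok  residual = μZ.…
trace exhausted — no violation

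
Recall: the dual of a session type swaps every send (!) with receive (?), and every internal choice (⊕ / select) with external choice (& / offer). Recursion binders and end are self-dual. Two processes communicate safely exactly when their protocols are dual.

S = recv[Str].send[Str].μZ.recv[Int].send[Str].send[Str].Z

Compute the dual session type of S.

send[Str].recv[Str].μZ.send[Int].recv[Str].recv[Str].Z

recv[Str] ↦ send[Str]
  send[Str] ↦ recv[Str]
    μZ ↦ μZ  (μ self-dual)
      recv[Int] ↦ send[Int]
        send[Str] ↦ recv[Str]
          send[Str] ↦ recv[Str]
            Z ↦ Z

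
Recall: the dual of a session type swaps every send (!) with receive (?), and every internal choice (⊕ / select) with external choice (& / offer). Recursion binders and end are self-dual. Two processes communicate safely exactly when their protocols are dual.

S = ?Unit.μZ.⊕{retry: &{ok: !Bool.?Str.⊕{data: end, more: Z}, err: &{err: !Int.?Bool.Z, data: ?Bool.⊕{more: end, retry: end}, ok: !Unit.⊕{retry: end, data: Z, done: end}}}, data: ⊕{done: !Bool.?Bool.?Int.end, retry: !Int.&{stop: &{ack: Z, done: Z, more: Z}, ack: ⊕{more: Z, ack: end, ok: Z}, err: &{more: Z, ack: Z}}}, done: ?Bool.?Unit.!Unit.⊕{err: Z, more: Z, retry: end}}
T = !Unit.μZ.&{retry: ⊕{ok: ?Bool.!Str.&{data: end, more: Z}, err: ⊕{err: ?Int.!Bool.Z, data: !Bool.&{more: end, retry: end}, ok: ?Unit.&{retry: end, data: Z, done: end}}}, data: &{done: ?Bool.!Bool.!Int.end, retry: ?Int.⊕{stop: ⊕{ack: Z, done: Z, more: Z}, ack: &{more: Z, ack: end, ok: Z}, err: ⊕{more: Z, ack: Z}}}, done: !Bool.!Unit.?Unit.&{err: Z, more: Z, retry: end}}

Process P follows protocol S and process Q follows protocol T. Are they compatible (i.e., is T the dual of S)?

?Unit ‖ !Unit  ✓
  μZ ‖ μZ  ✓ (binder kept)
    ⊕{retry,data,done} ‖ &{retry,data,done}  ✓ labels match
      • retry:
        &{ok,err} ‖ ⊕{ok,err}  ✓ labels match
          • ok:
            !Bool ‖ ?Bool  ✓
              ?Str ‖ !Str  ✓
                ⊕{data,more} ‖ &{data,more}  ✓ labels match
                  • data:
                    end ‖ end  ✓
                  • more:
                    Z ‖ Z  ✓
          • err:
            &{err,data,ok} ‖ ⊕{err,data,ok}  ✓ labels match
              • err:
                !Int ‖ ?Int  ✓
                  ?Bool ‖ !Bool  ✓
                    Z ‖ Z  ✓
              • data:
                ?Bool ‖ !Bool  ✓
                  ⊕{more,retry} ‖ &{more,retry}  ✓ labels match
                    • more:
                      end ‖ end  ✓
                    • retry:
                      end ‖ end  ✓
              • ok:
                !Unit ‖ ?Unit  ✓
                  ⊕{retry,data,done} ‖ &{retry,data,done}  ✓ labels match
                    • retry:
                      end ‖ end  ✓
                    • data:
                      Z ‖ Z  ✓
                    • done:
                      end ‖ end  ✓
      • data:
        ⊕{done,retry} ‖ &{done,retry}  ✓ labels match
          • done:
            !Bool ‖ ?Bool  ✓
              ?Bool ‖ !Bool  ✓
                ?Int ‖ !Int  ✓
                  end ‖ end  ✓
          • retry:
            !Int ‖ ?Int  ✓
              &{stop,ack,err} ‖ ⊕{stop,ack,err}  ✓ labels match
                • stop:
                  &{ack,done,more} ‖ ⊕{ack,done,more}  ✓ labels match
                    • ack:
                      Z ‖ Z  ✓
                    • done:
                      Z ‖ Z  ✓
                    • more:
                      Z ‖ Z  ✓
                • ack:
                  ⊕{more,ack,ok} ‖ &{more,ack,ok}  ✓ labels match
                    • more:
                      Z ‖ Z  ✓
                    • ack:
                      end ‖ end  ✓
                    • ok:
                      Z ‖ Z  ✓
                • err:
                  &{more,ack} ‖ ⊕{more,ack}  ✓ labels match
                    • more:
                      Z ‖ Z  ✓
                    • ack:
                      Z ‖ Z  ✓
      • done:
        ?Bool ‖ !Bool  ✓
          ?Unit ‖ !Unit  ✓
            !Unit ‖ ?Unit  ✓
              ⊕{err,more,retry} ‖ &{err,more,retry}  ✓ labels match
                • err:
                  Z ‖ Z  ✓
                • more:
                  Z ‖ Z  ✓
                • retry:
                  end ‖ end  ✓

YES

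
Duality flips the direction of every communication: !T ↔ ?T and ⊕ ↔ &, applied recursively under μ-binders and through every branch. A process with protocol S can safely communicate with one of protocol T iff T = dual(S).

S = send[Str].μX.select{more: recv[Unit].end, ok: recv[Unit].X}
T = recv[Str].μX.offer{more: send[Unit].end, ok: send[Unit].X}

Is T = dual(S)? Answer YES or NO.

YES

send[Str] ‖ recv[Str]  match
  μX ‖ μX  match (rec unchanged)
    select{more,ok} ‖ offer{more,ok}  match label sets agree
      • more:
        recv[Unit] ‖ send[Unit]  match
          end ‖ end  match
      • ok:
        recv[Unit] ‖ send[Unit]  match
          X ‖ X  match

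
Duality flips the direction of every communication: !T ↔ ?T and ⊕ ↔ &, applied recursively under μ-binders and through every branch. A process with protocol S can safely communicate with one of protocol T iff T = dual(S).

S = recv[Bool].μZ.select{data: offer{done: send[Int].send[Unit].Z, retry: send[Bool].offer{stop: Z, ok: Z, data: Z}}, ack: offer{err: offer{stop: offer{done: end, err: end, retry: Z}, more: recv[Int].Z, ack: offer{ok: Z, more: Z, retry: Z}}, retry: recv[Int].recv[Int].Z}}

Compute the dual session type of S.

recv[Bool] → send[Bool]
  μZ → μZ  (rec unchanged)
    select{data,ack} → offer{data,ack}  (⊕→&)
      [data]
        offer{done,retry} → select{done,retry}  (external→internal)
          [done]
            send[Int] → recv[Int]
              send[Unit] → recv[Unit]
                dual(Z) = Z
          [retry]
            send[Bool] → recv[Bool]
              offer{stop,ok,data} → select{stop,ok,data}  (external→internal)
                [stop]
                  dual(Z) = Z
                [ok]
                  dual(Z) = Z
                [data]
                  dual(Z) = Z
      [ack]
        offer{err,retry} → select{err,retry}  (external→internal)
          [err]
            offer{stop,more,ack} → select{stop,more,ack}  (external→internal)
              [stop]
                offer{done,err,retry} → select{done,err,retry}  (external→internal)
                  [done]
                    dual(end) = end
                  [err]
                    dual(end) = end
                  [retry]
                    dual(Z) = Z
              [more]
                recv[Int] → send[Int]
                  dual(Z) = Z
              [ack]
                offer{ok,more,retry} → select{ok,more,retry}  (external→internal)
                  [ok]
                    dual(Z) = Z
                  [more]
                    dual(Z) = Z
                  [retry]
                    dual(Z) = Z
          [retry]
            recv[Int] → send[Int]
              recv[Int] → send[Int]
                dual(Z) = Z

send[Bool].μZ.offer{data: select{done: recv[Int].recv[Unit].Z, retry: recv[Bool].select{stop: Z, ok: Z, data: Z}}, ack: select{err: select{stop: select{done: end, err: end, retry: Z}, more: send[Int].Z, ack: select{ok: Z, more: Z, retry: Z}}, retry: send[Int].send[Int].Z}}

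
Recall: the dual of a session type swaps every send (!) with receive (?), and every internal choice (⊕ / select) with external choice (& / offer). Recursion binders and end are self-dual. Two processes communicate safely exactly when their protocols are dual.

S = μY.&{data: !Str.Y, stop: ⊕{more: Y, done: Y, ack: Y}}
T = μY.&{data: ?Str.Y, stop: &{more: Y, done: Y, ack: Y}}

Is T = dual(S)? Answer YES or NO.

μY | μY  ✓ (binder kept)
  &{data,stop} | &{data,stop}  ✗ choice polarity not flipped — not dual

NO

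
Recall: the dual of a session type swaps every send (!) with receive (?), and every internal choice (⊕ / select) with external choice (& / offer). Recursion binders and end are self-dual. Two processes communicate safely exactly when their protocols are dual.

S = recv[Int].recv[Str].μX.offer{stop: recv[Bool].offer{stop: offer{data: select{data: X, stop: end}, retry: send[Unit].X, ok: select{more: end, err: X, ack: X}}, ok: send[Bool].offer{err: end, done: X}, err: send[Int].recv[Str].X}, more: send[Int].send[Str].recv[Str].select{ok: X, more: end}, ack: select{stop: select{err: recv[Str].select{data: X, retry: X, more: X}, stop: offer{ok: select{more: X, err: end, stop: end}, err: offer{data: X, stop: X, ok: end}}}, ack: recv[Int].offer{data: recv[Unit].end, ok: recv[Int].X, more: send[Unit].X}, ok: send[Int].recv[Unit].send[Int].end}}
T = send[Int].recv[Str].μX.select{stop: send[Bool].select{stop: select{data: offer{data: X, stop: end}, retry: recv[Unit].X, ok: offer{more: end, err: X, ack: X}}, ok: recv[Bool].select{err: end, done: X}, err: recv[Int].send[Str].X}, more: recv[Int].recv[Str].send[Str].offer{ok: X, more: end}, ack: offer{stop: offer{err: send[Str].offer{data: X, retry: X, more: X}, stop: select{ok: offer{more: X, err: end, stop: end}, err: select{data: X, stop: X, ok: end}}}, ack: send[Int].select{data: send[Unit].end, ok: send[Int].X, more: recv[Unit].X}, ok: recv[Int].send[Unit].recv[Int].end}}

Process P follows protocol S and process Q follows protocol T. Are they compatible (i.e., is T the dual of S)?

NO

recv[Int] | send[Int]  ok
  recv[Str] | recv[Str]  ✗ same direction on both sides — not dual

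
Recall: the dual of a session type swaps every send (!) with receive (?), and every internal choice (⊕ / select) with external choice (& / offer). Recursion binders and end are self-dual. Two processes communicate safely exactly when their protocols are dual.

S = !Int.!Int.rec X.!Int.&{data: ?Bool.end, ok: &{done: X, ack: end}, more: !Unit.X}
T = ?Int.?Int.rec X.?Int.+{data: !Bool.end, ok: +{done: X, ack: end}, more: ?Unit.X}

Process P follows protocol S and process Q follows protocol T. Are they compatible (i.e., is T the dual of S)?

!Int | ?Int  ✓
  !Int | ?Int  ✓
    rec X | rec X  ✓ (binder kept)
      !Int | ?Int  ✓
        &{data,ok,more} | +{data,ok,more}  ✓ labels match
          [data]
            ?Bool | !Bool  ✓
              end | end  ✓
          [ok]
            &{done,ack} | +{done,ack}  ✓ labels match
              [done]
                X | X  ✓
              [ack]
                end | end  ✓
          [more]
            !Unit | ?Unit  ✓
              X | X  ✓

YES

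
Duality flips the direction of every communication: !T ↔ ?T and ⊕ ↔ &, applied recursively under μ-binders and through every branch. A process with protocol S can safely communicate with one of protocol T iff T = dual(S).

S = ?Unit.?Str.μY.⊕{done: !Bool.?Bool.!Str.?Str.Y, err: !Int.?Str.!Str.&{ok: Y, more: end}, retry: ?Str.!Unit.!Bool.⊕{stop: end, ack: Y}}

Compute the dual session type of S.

?Unit = !Unit
  ?Str = !Str
    μY = μY  (rec unchanged)
      ⊕{done,err,retry} = &{done,err,retry}  (select→offer)
        case done:
          !Bool = ?Bool
            ?Bool = !Bool
              !Str = ?Str
                ?Str = !Str
                  Y self-dual
        case err:
          !Int = ?Int
            ?Str = !Str
              !Str = ?Str
                &{ok,more} = ⊕{ok,more}  (offer→select)
                  case ok:
                    Y self-dual
                  case more:
                    end self-dual
        case retry:
          ?Str = !Str
            !Unit = ?Unit
              !Bool = ?Bool
                ⊕{stop,ack} = &{stop,ack}  (select→offer)
                  case stop:
                    end self-dual
                  case ack:
                    Y self-dual

!Unit.!Str.μY.&{done: ?Bool.!Bool.?Str.!Str.Y, err: ?Int.!Str.?Str.⊕{ok: Y, more: end}, retry: !Str.?Unit.?Bool.&{stop: end, ack: Y}}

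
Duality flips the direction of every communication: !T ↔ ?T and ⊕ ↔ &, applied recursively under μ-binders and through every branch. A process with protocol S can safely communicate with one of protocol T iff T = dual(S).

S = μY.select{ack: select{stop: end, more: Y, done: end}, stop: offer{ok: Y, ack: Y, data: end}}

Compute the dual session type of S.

μY → μY  (rec unchanged)
  select{ack,stop} → offer{ack,stop}  (internal→external)
    [ack]
      select{stop,more,done} → offer{stop,more,done}  (internal→external)
        [stop]
          end self-dual
        [more]
          Y self-dual
        [done]
          end self-dual
    [stop]
      offer{ok,ack,data} → select{ok,ack,data}  (&→⊕)
        [ok]
          Y self-dual
        [ack]
          Y self-dual
        [data]
          end self-dual

μY.offer{ack: offer{stop: end, more: Y, done: end}, stop: select{ok: Y, ack: Y, data: end}}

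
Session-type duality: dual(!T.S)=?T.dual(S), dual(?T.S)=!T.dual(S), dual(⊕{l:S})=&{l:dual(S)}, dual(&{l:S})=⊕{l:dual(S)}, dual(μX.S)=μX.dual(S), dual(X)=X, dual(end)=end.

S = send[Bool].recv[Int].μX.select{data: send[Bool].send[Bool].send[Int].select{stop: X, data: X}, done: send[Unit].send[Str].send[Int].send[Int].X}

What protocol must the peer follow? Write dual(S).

recv[Bool].send[Int].μX.offer{data: recv[Bool].recv[Bool].recv[Int].offer{stop: X, data: X}, done: recv[Unit].recv[Str].recv[Int].recv[Int].X}

send[Bool] → recv[Bool]
  recv[Int] → send[Int]
    μX → μX  (rec unchanged)
      select{data,done} → offer{data,done}  (select→offer)
        [data]
          send[Bool] → recv[Bool]
            send[Bool] → recv[Bool]
              send[Int] → recv[Int]
                select{stop,data} → offer{stop,data}  (select→offer)
                  [stop]
                    X self-dual
                  [data]
                    X self-dual
        [done]
          send[Unit] → recv[Unit]
            send[Str] → recv[Str]
              send[Int] → recv[Int]
                send[Int] → recv[Int]
                  X self-dual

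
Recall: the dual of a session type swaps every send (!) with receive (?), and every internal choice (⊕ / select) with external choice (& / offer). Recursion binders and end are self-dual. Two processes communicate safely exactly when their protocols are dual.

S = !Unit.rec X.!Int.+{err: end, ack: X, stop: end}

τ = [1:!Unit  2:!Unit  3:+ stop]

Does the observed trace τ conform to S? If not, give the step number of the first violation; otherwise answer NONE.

2

@1 !Unit  ok  cont: rec X.…
@2 got !Unit, protocol expects !Int  ✗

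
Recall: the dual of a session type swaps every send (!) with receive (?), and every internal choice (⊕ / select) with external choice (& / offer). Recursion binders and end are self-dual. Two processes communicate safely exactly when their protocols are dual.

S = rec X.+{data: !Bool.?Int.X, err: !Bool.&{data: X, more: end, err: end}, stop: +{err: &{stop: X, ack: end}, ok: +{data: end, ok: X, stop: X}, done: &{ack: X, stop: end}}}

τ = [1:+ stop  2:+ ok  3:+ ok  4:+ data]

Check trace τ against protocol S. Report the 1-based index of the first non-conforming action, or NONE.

NONE

@1 + stop  ok  now at +{err: &{stop: rec X.…, ack: end}, ok: +{data: end, ok: rec X.…, stop: rec X.…}, done: &{ack: rec X.…, stop: end}}
@2 + ok  ok  now at +{data: end, ok: rec X.…, stop: rec X.…}
@3 + ok  ok  now at rec X.…
@4 + data  ok  now at !Bool.?Int.rec X.…
trace exhausted — no violation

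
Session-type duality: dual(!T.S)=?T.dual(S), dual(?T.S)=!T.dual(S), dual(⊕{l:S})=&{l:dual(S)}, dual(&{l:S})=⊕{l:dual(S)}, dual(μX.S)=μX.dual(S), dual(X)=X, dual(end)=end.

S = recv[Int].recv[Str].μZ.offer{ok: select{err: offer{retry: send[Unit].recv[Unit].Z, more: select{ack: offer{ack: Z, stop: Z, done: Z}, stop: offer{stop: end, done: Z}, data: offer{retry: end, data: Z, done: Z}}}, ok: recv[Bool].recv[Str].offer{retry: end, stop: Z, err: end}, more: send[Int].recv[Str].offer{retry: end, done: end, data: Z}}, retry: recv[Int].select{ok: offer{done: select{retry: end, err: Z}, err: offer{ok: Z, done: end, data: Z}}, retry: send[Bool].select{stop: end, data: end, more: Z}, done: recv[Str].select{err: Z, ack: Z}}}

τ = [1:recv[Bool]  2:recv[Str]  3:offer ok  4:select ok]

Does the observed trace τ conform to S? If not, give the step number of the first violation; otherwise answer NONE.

step 1: got recv[Bool], protocol expects recv[Int]  ✗

1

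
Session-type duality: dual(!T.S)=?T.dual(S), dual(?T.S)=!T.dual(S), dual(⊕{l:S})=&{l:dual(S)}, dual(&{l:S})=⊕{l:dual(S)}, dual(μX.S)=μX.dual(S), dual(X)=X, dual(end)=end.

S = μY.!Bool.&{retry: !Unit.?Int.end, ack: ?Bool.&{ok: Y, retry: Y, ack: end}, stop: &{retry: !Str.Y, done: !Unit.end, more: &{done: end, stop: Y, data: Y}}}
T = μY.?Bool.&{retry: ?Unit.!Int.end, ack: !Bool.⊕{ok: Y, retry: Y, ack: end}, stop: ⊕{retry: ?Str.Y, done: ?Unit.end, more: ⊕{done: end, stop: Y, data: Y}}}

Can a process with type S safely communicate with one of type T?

μY vs μY  ok (μ self-dual)
  !Bool vs ?Bool  ok
    &{retry,ack,stop} vs &{retry,ack,stop}  ✗ choice polarity not flipped — not dual

NO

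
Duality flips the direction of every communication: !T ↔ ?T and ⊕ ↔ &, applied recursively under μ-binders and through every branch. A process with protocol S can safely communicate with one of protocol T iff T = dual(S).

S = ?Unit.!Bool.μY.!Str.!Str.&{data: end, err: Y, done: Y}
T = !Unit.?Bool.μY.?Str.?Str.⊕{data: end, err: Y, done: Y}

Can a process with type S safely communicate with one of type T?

YES

?Unit ‖ !Unit  ✓
  !Bool ‖ ?Bool  ✓
    μY ‖ μY  ✓ (rec unchanged)
      !Str ‖ ?Str  ✓
        !Str ‖ ?Str  ✓
          &{data,err,done} ‖ ⊕{data,err,done}  ✓ same labels
            case data:
              end ‖ end  ✓
            case err:
              Y ‖ Y  ✓
            case done:
              Y ‖ Y  ✓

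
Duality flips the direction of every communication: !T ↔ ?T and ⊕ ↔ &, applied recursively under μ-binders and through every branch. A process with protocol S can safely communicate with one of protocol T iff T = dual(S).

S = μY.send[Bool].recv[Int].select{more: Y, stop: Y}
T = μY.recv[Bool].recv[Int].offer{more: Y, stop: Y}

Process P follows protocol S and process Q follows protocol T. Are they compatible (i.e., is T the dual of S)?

μY ‖ μY  ✓ (μ self-dual)
  send[Bool] ‖ recv[Bool]  ✓
    recv[Int] ‖ recv[Int]  ✗ same direction on both sides — not dual

NO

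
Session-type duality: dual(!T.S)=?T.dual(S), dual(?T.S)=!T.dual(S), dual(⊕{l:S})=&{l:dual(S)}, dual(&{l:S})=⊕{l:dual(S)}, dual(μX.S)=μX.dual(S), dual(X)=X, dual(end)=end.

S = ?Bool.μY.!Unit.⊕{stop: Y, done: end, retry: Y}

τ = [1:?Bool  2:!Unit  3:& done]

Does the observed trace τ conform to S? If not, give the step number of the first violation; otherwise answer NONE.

@1 ?Bool  match  state: μY.…
@2 !Unit  match  state: ⊕{stop: μY.…, done: end, retry: μY.…}
@3 got & done, protocol expects ⊕ stop or ⊕ done or ⊕ retry  ✗

3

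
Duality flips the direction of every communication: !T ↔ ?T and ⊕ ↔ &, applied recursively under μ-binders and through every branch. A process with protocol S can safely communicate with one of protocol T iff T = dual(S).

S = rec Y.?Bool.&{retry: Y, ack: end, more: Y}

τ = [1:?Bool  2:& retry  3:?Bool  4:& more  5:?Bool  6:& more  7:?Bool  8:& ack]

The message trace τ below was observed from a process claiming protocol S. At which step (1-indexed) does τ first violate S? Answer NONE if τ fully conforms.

NONE

@1 ?Bool  ok  cont: &{retry: rec Y.…, ack: end, more: rec Y.…}
@2 & retry  ok  cont: rec Y.…
@3 ?Bool  ok  cont: &{retry: rec Y.…, ack: end, more: rec Y.…}
@4 & more  ok  cont: rec Y.…
@5 ?Bool  ok  cont: &{retry: rec Y.…, ack: end, more: rec Y.…}
@6 & more  ok  cont: rec Y.…
@7 ?Bool  ok  cont: &{retry: rec Y.…, ack: end, more: rec Y.…}
@8 & ack  ok  cont: end
τ conforms to S (length 8)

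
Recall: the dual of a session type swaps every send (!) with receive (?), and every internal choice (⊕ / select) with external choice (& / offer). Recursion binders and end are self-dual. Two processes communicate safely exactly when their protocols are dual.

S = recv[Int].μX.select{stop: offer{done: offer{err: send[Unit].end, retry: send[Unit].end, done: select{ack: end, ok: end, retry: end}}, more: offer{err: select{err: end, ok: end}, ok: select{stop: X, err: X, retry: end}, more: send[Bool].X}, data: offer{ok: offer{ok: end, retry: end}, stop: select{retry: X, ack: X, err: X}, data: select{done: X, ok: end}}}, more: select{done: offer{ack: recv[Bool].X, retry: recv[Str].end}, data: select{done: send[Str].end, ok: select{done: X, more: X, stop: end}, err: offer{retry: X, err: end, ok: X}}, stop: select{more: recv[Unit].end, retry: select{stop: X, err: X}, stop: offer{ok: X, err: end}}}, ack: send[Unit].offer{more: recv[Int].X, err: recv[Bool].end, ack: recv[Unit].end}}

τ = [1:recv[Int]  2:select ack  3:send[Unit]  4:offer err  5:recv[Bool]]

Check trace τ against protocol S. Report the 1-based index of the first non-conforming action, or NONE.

NONE

[1] recv[Int]  ✓  residual = μX.…
[2] select ack  ✓  residual = send[Unit].offer{more: recv[Int].μX.…, err: recv[Bool].end, ack: recv[Unit].end}
[3] send[Unit]  ✓  residual = offer{more: recv[Int].μX.…, err: recv[Bool].end, ack: recv[Unit].end}
[4] offer err  ✓  residual = recv[Bool].end
[5] recv[Bool]  ✓  residual = end
τ conforms to S (length 5)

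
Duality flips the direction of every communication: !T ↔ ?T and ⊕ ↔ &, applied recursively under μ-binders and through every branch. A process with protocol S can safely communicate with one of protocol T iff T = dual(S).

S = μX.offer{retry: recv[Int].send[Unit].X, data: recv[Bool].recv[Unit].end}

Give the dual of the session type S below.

μX.select{retry: send[Int].recv[Unit].X, data: send[Bool].send[Unit].end}

μX → μX  (rec unchanged)
  offer{retry,data} → select{retry,data}  (offer→select)
    [retry]
      recv[Int] → send[Int]
        send[Unit] → recv[Unit]
          X self-dual
    [data]
      recv[Bool] → send[Bool]
        recv[Unit] → send[Unit]
          end self-dual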